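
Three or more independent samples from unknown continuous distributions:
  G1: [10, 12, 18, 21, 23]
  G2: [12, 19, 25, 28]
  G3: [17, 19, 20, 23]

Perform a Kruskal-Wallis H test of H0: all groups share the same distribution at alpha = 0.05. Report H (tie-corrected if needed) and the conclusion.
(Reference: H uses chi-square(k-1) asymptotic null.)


Step 1: Combine all N = 13 observations and assign midranks.
sorted (value, group, rank): (10,G1,1), (12,G1,2.5), (12,G2,2.5), (17,G3,4), (18,G1,5), (19,G2,6.5), (19,G3,6.5), (20,G3,8), (21,G1,9), (23,G1,10.5), (23,G3,10.5), (25,G2,12), (28,G2,13)
Step 2: Sum ranks within each group.
R_1 = 28 (n_1 = 5)
R_2 = 34 (n_2 = 4)
R_3 = 29 (n_3 = 4)
Step 3: H = 12/(N(N+1)) * sum(R_i^2/n_i) - 3(N+1)
     = 12/(13*14) * (28^2/5 + 34^2/4 + 29^2/4) - 3*14
     = 0.065934 * 656.05 - 42
     = 1.256044.
Step 4: Ties present; correction factor C = 1 - 18/(13^3 - 13) = 0.991758. Corrected H = 1.256044 / 0.991758 = 1.266482.
Step 5: Under H0, H ~ chi^2(2); p-value = 0.530868.
Step 6: alpha = 0.05. fail to reject H0.

H = 1.2665, df = 2, p = 0.530868, fail to reject H0.


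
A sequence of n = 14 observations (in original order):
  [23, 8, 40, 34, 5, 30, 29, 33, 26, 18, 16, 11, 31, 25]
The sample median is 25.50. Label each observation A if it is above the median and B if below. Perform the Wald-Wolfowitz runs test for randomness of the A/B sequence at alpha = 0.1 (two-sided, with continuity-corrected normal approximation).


Step 1: Compute median = 25.50; label A = above, B = below.
Labels in order: BBAABAAAABBBAB  (n_A = 7, n_B = 7)
Step 2: Count runs R = 7.
Step 3: Under H0 (random ordering), E[R] = 2*n_A*n_B/(n_A+n_B) + 1 = 2*7*7/14 + 1 = 8.0000.
        Var[R] = 2*n_A*n_B*(2*n_A*n_B - n_A - n_B) / ((n_A+n_B)^2 * (n_A+n_B-1)) = 8232/2548 = 3.2308.
        SD[R] = 1.7974.
Step 4: Continuity-corrected z = (R + 0.5 - E[R]) / SD[R] = (7 + 0.5 - 8.0000) / 1.7974 = -0.2782.
Step 5: Two-sided p-value via normal approximation = 2*(1 - Phi(|z|)) = 0.780879.
Step 6: alpha = 0.1. fail to reject H0.

R = 7, z = -0.2782, p = 0.780879, fail to reject H0.


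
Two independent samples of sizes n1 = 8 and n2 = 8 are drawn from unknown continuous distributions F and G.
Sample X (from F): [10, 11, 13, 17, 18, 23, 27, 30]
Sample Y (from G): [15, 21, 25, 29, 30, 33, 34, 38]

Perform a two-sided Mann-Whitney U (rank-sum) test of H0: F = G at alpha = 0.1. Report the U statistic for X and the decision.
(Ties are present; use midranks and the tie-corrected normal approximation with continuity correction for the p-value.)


Step 1: Combine and sort all 16 observations; assign midranks.
sorted (value, group): (10,X), (11,X), (13,X), (15,Y), (17,X), (18,X), (21,Y), (23,X), (25,Y), (27,X), (29,Y), (30,X), (30,Y), (33,Y), (34,Y), (38,Y)
ranks: 10->1, 11->2, 13->3, 15->4, 17->5, 18->6, 21->7, 23->8, 25->9, 27->10, 29->11, 30->12.5, 30->12.5, 33->14, 34->15, 38->16
Step 2: Rank sum for X: R1 = 1 + 2 + 3 + 5 + 6 + 8 + 10 + 12.5 = 47.5.
Step 3: U_X = R1 - n1(n1+1)/2 = 47.5 - 8*9/2 = 47.5 - 36 = 11.5.
       U_Y = n1*n2 - U_X = 64 - 11.5 = 52.5.
Step 4: Ties are present, so use the tie-corrected normal approximation (with continuity correction) for the p-value.
Step 5: p-value = 0.035556; compare to alpha = 0.1. reject H0.

U_X = 11.5, p = 0.035556, reject H0 at alpha = 0.1.


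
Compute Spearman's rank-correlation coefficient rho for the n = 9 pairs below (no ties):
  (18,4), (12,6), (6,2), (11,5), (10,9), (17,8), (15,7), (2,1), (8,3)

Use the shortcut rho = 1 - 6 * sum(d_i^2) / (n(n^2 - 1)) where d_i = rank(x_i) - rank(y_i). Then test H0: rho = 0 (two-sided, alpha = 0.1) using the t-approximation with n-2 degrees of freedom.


Step 1: Rank x and y separately (midranks; no ties here).
rank(x): 18->9, 12->6, 6->2, 11->5, 10->4, 17->8, 15->7, 2->1, 8->3
rank(y): 4->4, 6->6, 2->2, 5->5, 9->9, 8->8, 7->7, 1->1, 3->3
Step 2: d_i = R_x(i) - R_y(i); compute d_i^2.
  (9-4)^2=25, (6-6)^2=0, (2-2)^2=0, (5-5)^2=0, (4-9)^2=25, (8-8)^2=0, (7-7)^2=0, (1-1)^2=0, (3-3)^2=0
sum(d^2) = 50.
Step 3: rho = 1 - 6*50 / (9*(9^2 - 1)) = 1 - 300/720 = 0.583333.
Step 4: Under H0, t = rho * sqrt((n-2)/(1-rho^2)) = 1.9001 ~ t(7).
Step 5: Two-sided p-value from the t-distribution with 7 df = 0.099186.
Step 6: alpha = 0.1. reject H0.

rho = 0.5833, p = 0.099186, reject H0 at alpha = 0.1.


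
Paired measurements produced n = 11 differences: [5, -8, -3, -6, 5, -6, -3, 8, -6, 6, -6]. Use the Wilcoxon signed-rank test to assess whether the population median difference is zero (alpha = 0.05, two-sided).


Step 1: Drop any zero differences (none here) and take |d_i|.
|d| = [5, 8, 3, 6, 5, 6, 3, 8, 6, 6, 6]
Step 2: Midrank |d_i| (ties get averaged ranks).
ranks: |5|->3.5, |8|->10.5, |3|->1.5, |6|->7, |5|->3.5, |6|->7, |3|->1.5, |8|->10.5, |6|->7, |6|->7, |6|->7
Step 3: Attach original signs; sum ranks with positive sign and with negative sign.
W+ = 3.5 + 3.5 + 10.5 + 7 = 24.5
W- = 10.5 + 1.5 + 7 + 7 + 1.5 + 7 + 7 = 41.5
(Check: W+ + W- = 66 should equal n(n+1)/2 = 66.)
Step 4: Test statistic W = min(W+, W-) = 24.5.
Step 5: Ties in |d|, so use the tie-corrected normal approximation.
        E[W] = n(n+1)/4 = 11*12/4 = 33.
        Tie groups: |d|=3 (t=2), |d|=5 (t=2), |d|=6 (t=5), |d|=8 (t=2); sum(t^3 - t) = 138.
        Var[W] = n(n+1)(2n+1)/24 - sum(t^3-t)/48 = 3036/24 - 138/48 = 123.625.
        z = (W - E[W]) / sqrt(Var[W]) = (24.5 - 33) / 11.1187 = -0.7645.
        Two-sided p = 2*Phi(z) = 0.444582.
Step 6: alpha = 0.05. fail to reject H0.

W+ = 24.5, W- = 41.5, W = min = 24.5, p = 0.444582, fail to reject H0.


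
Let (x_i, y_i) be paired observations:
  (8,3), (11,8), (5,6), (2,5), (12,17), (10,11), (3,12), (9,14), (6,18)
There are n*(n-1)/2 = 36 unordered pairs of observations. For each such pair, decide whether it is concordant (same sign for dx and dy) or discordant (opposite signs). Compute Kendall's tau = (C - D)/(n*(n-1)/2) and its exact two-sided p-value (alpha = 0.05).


Step 1: Enumerate the 36 unordered pairs (i,j) with i<j and classify each by sign(x_j-x_i) * sign(y_j-y_i).
  (1,2):dx=+3,dy=+5->C; (1,3):dx=-3,dy=+3->D; (1,4):dx=-6,dy=+2->D; (1,5):dx=+4,dy=+14->C
  (1,6):dx=+2,dy=+8->C; (1,7):dx=-5,dy=+9->D; (1,8):dx=+1,dy=+11->C; (1,9):dx=-2,dy=+15->D
  (2,3):dx=-6,dy=-2->C; (2,4):dx=-9,dy=-3->C; (2,5):dx=+1,dy=+9->C; (2,6):dx=-1,dy=+3->D
  (2,7):dx=-8,dy=+4->D; (2,8):dx=-2,dy=+6->D; (2,9):dx=-5,dy=+10->D; (3,4):dx=-3,dy=-1->C
  (3,5):dx=+7,dy=+11->C; (3,6):dx=+5,dy=+5->C; (3,7):dx=-2,dy=+6->D; (3,8):dx=+4,dy=+8->C
  (3,9):dx=+1,dy=+12->C; (4,5):dx=+10,dy=+12->C; (4,6):dx=+8,dy=+6->C; (4,7):dx=+1,dy=+7->C
  (4,8):dx=+7,dy=+9->C; (4,9):dx=+4,dy=+13->C; (5,6):dx=-2,dy=-6->C; (5,7):dx=-9,dy=-5->C
  (5,8):dx=-3,dy=-3->C; (5,9):dx=-6,dy=+1->D; (6,7):dx=-7,dy=+1->D; (6,8):dx=-1,dy=+3->D
  (6,9):dx=-4,dy=+7->D; (7,8):dx=+6,dy=+2->C; (7,9):dx=+3,dy=+6->C; (8,9):dx=-3,dy=+4->D
Step 2: C = 22, D = 14, total pairs = 36.
Step 3: tau = (C - D)/(n(n-1)/2) = (22 - 14)/36 = 0.222222.
Step 4: Exact two-sided p-value (enumerate n! = 362880 permutations of y under H0): p = 0.476709.
Step 5: alpha = 0.05. fail to reject H0.

tau_b = 0.2222 (C=22, D=14), p = 0.476709, fail to reject H0.


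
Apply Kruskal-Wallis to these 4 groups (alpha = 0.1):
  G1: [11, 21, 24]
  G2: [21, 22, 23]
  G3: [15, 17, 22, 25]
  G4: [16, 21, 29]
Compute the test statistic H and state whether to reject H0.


Step 1: Combine all N = 13 observations and assign midranks.
sorted (value, group, rank): (11,G1,1), (15,G3,2), (16,G4,3), (17,G3,4), (21,G1,6), (21,G2,6), (21,G4,6), (22,G2,8.5), (22,G3,8.5), (23,G2,10), (24,G1,11), (25,G3,12), (29,G4,13)
Step 2: Sum ranks within each group.
R_1 = 18 (n_1 = 3)
R_2 = 24.5 (n_2 = 3)
R_3 = 26.5 (n_3 = 4)
R_4 = 22 (n_4 = 3)
Step 3: H = 12/(N(N+1)) * sum(R_i^2/n_i) - 3(N+1)
     = 12/(13*14) * (18^2/3 + 24.5^2/3 + 26.5^2/4 + 22^2/3) - 3*14
     = 0.065934 * 644.979 - 42
     = 0.526099.
Step 4: Ties present; correction factor C = 1 - 30/(13^3 - 13) = 0.986264. Corrected H = 0.526099 / 0.986264 = 0.533426.
Step 5: Under H0, H ~ chi^2(3); p-value = 0.911489.
Step 6: alpha = 0.1. fail to reject H0.

H = 0.5334, df = 3, p = 0.911489, fail to reject H0.


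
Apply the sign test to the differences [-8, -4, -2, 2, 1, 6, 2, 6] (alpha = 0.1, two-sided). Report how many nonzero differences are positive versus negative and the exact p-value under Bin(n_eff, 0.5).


Step 1: Discard zero differences. Original n = 8; n_eff = number of nonzero differences = 8.
Nonzero differences (with sign): -8, -4, -2, +2, +1, +6, +2, +6
Step 2: Count signs: positive = 5, negative = 3.
Step 3: Under H0: P(positive) = 0.5, so the number of positives S ~ Bin(8, 0.5).
Step 4: Two-sided exact p-value = sum of Bin(8,0.5) probabilities at or below the observed probability = 0.726562.
Step 5: alpha = 0.1. fail to reject H0.

n_eff = 8, pos = 5, neg = 3, p = 0.726562, fail to reject H0.


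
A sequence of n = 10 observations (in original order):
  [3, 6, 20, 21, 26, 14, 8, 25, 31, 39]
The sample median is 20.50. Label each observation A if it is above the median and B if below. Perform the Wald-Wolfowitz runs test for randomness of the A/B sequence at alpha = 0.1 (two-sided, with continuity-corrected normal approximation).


Step 1: Compute median = 20.50; label A = above, B = below.
Labels in order: BBBAABBAAA  (n_A = 5, n_B = 5)
Step 2: Count runs R = 4.
Step 3: Under H0 (random ordering), E[R] = 2*n_A*n_B/(n_A+n_B) + 1 = 2*5*5/10 + 1 = 6.0000.
        Var[R] = 2*n_A*n_B*(2*n_A*n_B - n_A - n_B) / ((n_A+n_B)^2 * (n_A+n_B-1)) = 2000/900 = 2.2222.
        SD[R] = 1.4907.
Step 4: Continuity-corrected z = (R + 0.5 - E[R]) / SD[R] = (4 + 0.5 - 6.0000) / 1.4907 = -1.0062.
Step 5: Two-sided p-value via normal approximation = 2*(1 - Phi(|z|)) = 0.314305.
Step 6: alpha = 0.1. fail to reject H0.

R = 4, z = -1.0062, p = 0.314305, fail to reject H0.


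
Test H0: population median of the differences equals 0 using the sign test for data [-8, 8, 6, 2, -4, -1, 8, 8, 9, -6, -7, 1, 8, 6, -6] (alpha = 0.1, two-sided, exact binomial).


Step 1: Discard zero differences. Original n = 15; n_eff = number of nonzero differences = 15.
Nonzero differences (with sign): -8, +8, +6, +2, -4, -1, +8, +8, +9, -6, -7, +1, +8, +6, -6
Step 2: Count signs: positive = 9, negative = 6.
Step 3: Under H0: P(positive) = 0.5, so the number of positives S ~ Bin(15, 0.5).
Step 4: Two-sided exact p-value = sum of Bin(15,0.5) probabilities at or below the observed probability = 0.607239.
Step 5: alpha = 0.1. fail to reject H0.

n_eff = 15, pos = 9, neg = 6, p = 0.607239, fail to reject H0.


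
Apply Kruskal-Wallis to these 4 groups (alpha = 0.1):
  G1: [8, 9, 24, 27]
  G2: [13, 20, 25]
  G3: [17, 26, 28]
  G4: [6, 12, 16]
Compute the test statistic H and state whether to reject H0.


Step 1: Combine all N = 13 observations and assign midranks.
sorted (value, group, rank): (6,G4,1), (8,G1,2), (9,G1,3), (12,G4,4), (13,G2,5), (16,G4,6), (17,G3,7), (20,G2,8), (24,G1,9), (25,G2,10), (26,G3,11), (27,G1,12), (28,G3,13)
Step 2: Sum ranks within each group.
R_1 = 26 (n_1 = 4)
R_2 = 23 (n_2 = 3)
R_3 = 31 (n_3 = 3)
R_4 = 11 (n_4 = 3)
Step 3: H = 12/(N(N+1)) * sum(R_i^2/n_i) - 3(N+1)
     = 12/(13*14) * (26^2/4 + 23^2/3 + 31^2/3 + 11^2/3) - 3*14
     = 0.065934 * 706 - 42
     = 4.549451.
Step 4: No ties, so H is used without correction.
Step 5: Under H0, H ~ chi^2(3); p-value = 0.207922.
Step 6: alpha = 0.1. fail to reject H0.

H = 4.5495, df = 3, p = 0.207922, fail to reject H0.


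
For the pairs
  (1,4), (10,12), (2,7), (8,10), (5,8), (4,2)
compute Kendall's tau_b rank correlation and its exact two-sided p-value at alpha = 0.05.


Step 1: Enumerate the 15 unordered pairs (i,j) with i<j and classify each by sign(x_j-x_i) * sign(y_j-y_i).
  (1,2):dx=+9,dy=+8->C; (1,3):dx=+1,dy=+3->C; (1,4):dx=+7,dy=+6->C; (1,5):dx=+4,dy=+4->C
  (1,6):dx=+3,dy=-2->D; (2,3):dx=-8,dy=-5->C; (2,4):dx=-2,dy=-2->C; (2,5):dx=-5,dy=-4->C
  (2,6):dx=-6,dy=-10->C; (3,4):dx=+6,dy=+3->C; (3,5):dx=+3,dy=+1->C; (3,6):dx=+2,dy=-5->D
  (4,5):dx=-3,dy=-2->C; (4,6):dx=-4,dy=-8->C; (5,6):dx=-1,dy=-6->C
Step 2: C = 13, D = 2, total pairs = 15.
Step 3: tau = (C - D)/(n(n-1)/2) = (13 - 2)/15 = 0.733333.
Step 4: Exact two-sided p-value (enumerate n! = 720 permutations of y under H0): p = 0.055556.
Step 5: alpha = 0.05. fail to reject H0.

tau_b = 0.7333 (C=13, D=2), p = 0.055556, fail to reject H0.


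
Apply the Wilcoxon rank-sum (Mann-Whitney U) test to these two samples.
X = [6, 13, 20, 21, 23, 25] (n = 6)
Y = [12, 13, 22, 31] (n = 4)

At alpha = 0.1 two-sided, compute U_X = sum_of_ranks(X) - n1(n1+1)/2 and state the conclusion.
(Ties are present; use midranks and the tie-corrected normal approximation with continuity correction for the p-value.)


Step 1: Combine and sort all 10 observations; assign midranks.
sorted (value, group): (6,X), (12,Y), (13,X), (13,Y), (20,X), (21,X), (22,Y), (23,X), (25,X), (31,Y)
ranks: 6->1, 12->2, 13->3.5, 13->3.5, 20->5, 21->6, 22->7, 23->8, 25->9, 31->10
Step 2: Rank sum for X: R1 = 1 + 3.5 + 5 + 6 + 8 + 9 = 32.5.
Step 3: U_X = R1 - n1(n1+1)/2 = 32.5 - 6*7/2 = 32.5 - 21 = 11.5.
       U_Y = n1*n2 - U_X = 24 - 11.5 = 12.5.
Step 4: Ties are present, so use the tie-corrected normal approximation (with continuity correction) for the p-value.
Step 5: p-value = 1.000000; compare to alpha = 0.1. fail to reject H0.

U_X = 11.5, p = 1.000000, fail to reject H0 at alpha = 0.1.


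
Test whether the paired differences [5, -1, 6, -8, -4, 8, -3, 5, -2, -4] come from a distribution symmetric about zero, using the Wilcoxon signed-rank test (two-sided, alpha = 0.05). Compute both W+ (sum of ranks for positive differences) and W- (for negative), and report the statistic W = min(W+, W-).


Step 1: Drop any zero differences (none here) and take |d_i|.
|d| = [5, 1, 6, 8, 4, 8, 3, 5, 2, 4]
Step 2: Midrank |d_i| (ties get averaged ranks).
ranks: |5|->6.5, |1|->1, |6|->8, |8|->9.5, |4|->4.5, |8|->9.5, |3|->3, |5|->6.5, |2|->2, |4|->4.5
Step 3: Attach original signs; sum ranks with positive sign and with negative sign.
W+ = 6.5 + 8 + 9.5 + 6.5 = 30.5
W- = 1 + 9.5 + 4.5 + 3 + 2 + 4.5 = 24.5
(Check: W+ + W- = 55 should equal n(n+1)/2 = 55.)
Step 4: Test statistic W = min(W+, W-) = 24.5.
Step 5: Ties in |d|, so use the tie-corrected normal approximation.
        E[W] = n(n+1)/4 = 10*11/4 = 27.5.
        Tie groups: |d|=4 (t=2), |d|=5 (t=2), |d|=8 (t=2); sum(t^3 - t) = 18.
        Var[W] = n(n+1)(2n+1)/24 - sum(t^3-t)/48 = 2310/24 - 18/48 = 95.875.
        z = (W - E[W]) / sqrt(Var[W]) = (24.5 - 27.5) / 9.7916 = -0.3064.
        Two-sided p = 2*Phi(z) = 0.759311.
Step 6: alpha = 0.05. fail to reject H0.

W+ = 30.5, W- = 24.5, W = min = 24.5, p = 0.759311, fail to reject H0.


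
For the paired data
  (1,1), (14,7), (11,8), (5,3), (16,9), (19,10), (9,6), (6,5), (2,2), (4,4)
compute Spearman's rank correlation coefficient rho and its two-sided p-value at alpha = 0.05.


Step 1: Rank x and y separately (midranks; no ties here).
rank(x): 1->1, 14->8, 11->7, 5->4, 16->9, 19->10, 9->6, 6->5, 2->2, 4->3
rank(y): 1->1, 7->7, 8->8, 3->3, 9->9, 10->10, 6->6, 5->5, 2->2, 4->4
Step 2: d_i = R_x(i) - R_y(i); compute d_i^2.
  (1-1)^2=0, (8-7)^2=1, (7-8)^2=1, (4-3)^2=1, (9-9)^2=0, (10-10)^2=0, (6-6)^2=0, (5-5)^2=0, (2-2)^2=0, (3-4)^2=1
sum(d^2) = 4.
Step 3: rho = 1 - 6*4 / (10*(10^2 - 1)) = 1 - 24/990 = 0.975758.
Step 4: Under H0, t = rho * sqrt((n-2)/(1-rho^2)) = 12.6105 ~ t(8).
Step 5: Two-sided p-value from the t-distribution with 8 df = 0.000001.
Step 6: alpha = 0.05. reject H0.

rho = 0.9758, p = 0.000001, reject H0 at alpha = 0.05.


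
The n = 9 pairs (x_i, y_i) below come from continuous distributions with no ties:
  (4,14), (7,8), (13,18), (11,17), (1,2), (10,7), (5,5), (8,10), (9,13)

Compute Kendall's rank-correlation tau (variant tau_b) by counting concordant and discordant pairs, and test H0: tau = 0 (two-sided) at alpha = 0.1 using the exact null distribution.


Step 1: Enumerate the 36 unordered pairs (i,j) with i<j and classify each by sign(x_j-x_i) * sign(y_j-y_i).
  (1,2):dx=+3,dy=-6->D; (1,3):dx=+9,dy=+4->C; (1,4):dx=+7,dy=+3->C; (1,5):dx=-3,dy=-12->C
  (1,6):dx=+6,dy=-7->D; (1,7):dx=+1,dy=-9->D; (1,8):dx=+4,dy=-4->D; (1,9):dx=+5,dy=-1->D
  (2,3):dx=+6,dy=+10->C; (2,4):dx=+4,dy=+9->C; (2,5):dx=-6,dy=-6->C; (2,6):dx=+3,dy=-1->D
  (2,7):dx=-2,dy=-3->C; (2,8):dx=+1,dy=+2->C; (2,9):dx=+2,dy=+5->C; (3,4):dx=-2,dy=-1->C
  (3,5):dx=-12,dy=-16->C; (3,6):dx=-3,dy=-11->C; (3,7):dx=-8,dy=-13->C; (3,8):dx=-5,dy=-8->C
  (3,9):dx=-4,dy=-5->C; (4,5):dx=-10,dy=-15->C; (4,6):dx=-1,dy=-10->C; (4,7):dx=-6,dy=-12->C
  (4,8):dx=-3,dy=-7->C; (4,9):dx=-2,dy=-4->C; (5,6):dx=+9,dy=+5->C; (5,7):dx=+4,dy=+3->C
  (5,8):dx=+7,dy=+8->C; (5,9):dx=+8,dy=+11->C; (6,7):dx=-5,dy=-2->C; (6,8):dx=-2,dy=+3->D
  (6,9):dx=-1,dy=+6->D; (7,8):dx=+3,dy=+5->C; (7,9):dx=+4,dy=+8->C; (8,9):dx=+1,dy=+3->C
Step 2: C = 28, D = 8, total pairs = 36.
Step 3: tau = (C - D)/(n(n-1)/2) = (28 - 8)/36 = 0.555556.
Step 4: Exact two-sided p-value (enumerate n! = 362880 permutations of y under H0): p = 0.044615.
Step 5: alpha = 0.1. reject H0.

tau_b = 0.5556 (C=28, D=8), p = 0.044615, reject H0.


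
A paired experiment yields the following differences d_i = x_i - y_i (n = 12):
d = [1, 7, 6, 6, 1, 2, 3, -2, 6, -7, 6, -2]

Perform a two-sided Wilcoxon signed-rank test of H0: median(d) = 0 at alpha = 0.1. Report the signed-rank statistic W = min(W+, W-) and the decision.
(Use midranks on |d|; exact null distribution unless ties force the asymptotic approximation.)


Step 1: Drop any zero differences (none here) and take |d_i|.
|d| = [1, 7, 6, 6, 1, 2, 3, 2, 6, 7, 6, 2]
Step 2: Midrank |d_i| (ties get averaged ranks).
ranks: |1|->1.5, |7|->11.5, |6|->8.5, |6|->8.5, |1|->1.5, |2|->4, |3|->6, |2|->4, |6|->8.5, |7|->11.5, |6|->8.5, |2|->4
Step 3: Attach original signs; sum ranks with positive sign and with negative sign.
W+ = 1.5 + 11.5 + 8.5 + 8.5 + 1.5 + 4 + 6 + 8.5 + 8.5 = 58.5
W- = 4 + 11.5 + 4 = 19.5
(Check: W+ + W- = 78 should equal n(n+1)/2 = 78.)
Step 4: Test statistic W = min(W+, W-) = 19.5.
Step 5: Ties in |d|, so use the tie-corrected normal approximation.
        E[W] = n(n+1)/4 = 12*13/4 = 39.
        Tie groups: |d|=1 (t=2), |d|=2 (t=3), |d|=6 (t=4), |d|=7 (t=2); sum(t^3 - t) = 96.
        Var[W] = n(n+1)(2n+1)/24 - sum(t^3-t)/48 = 3900/24 - 96/48 = 160.5.
        z = (W - E[W]) / sqrt(Var[W]) = (19.5 - 39) / 12.6689 = -1.5392.
        Two-sided p = 2*Phi(z) = 0.123754.
Step 6: alpha = 0.1. fail to reject H0.

W+ = 58.5, W- = 19.5, W = min = 19.5, p = 0.123754, fail to reject H0.


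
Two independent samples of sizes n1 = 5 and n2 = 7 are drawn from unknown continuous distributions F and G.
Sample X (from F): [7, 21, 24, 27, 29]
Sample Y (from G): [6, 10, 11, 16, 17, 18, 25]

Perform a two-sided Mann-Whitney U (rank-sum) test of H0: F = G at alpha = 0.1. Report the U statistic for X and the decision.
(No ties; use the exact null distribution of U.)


Step 1: Combine and sort all 12 observations; assign midranks.
sorted (value, group): (6,Y), (7,X), (10,Y), (11,Y), (16,Y), (17,Y), (18,Y), (21,X), (24,X), (25,Y), (27,X), (29,X)
ranks: 6->1, 7->2, 10->3, 11->4, 16->5, 17->6, 18->7, 21->8, 24->9, 25->10, 27->11, 29->12
Step 2: Rank sum for X: R1 = 2 + 8 + 9 + 11 + 12 = 42.
Step 3: U_X = R1 - n1(n1+1)/2 = 42 - 5*6/2 = 42 - 15 = 27.
       U_Y = n1*n2 - U_X = 35 - 27 = 8.
Step 4: No ties, so the exact null distribution of U (based on enumerating the C(12,5) = 792 equally likely rank assignments) gives the two-sided p-value.
Step 5: p-value = 0.148990; compare to alpha = 0.1. fail to reject H0.

U_X = 27, p = 0.148990, fail to reject H0 at alpha = 0.1.


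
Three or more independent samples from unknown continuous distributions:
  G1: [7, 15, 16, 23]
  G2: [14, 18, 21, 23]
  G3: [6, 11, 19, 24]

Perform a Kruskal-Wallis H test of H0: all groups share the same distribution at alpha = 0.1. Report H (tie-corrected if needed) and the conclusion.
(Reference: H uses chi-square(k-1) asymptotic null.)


Step 1: Combine all N = 12 observations and assign midranks.
sorted (value, group, rank): (6,G3,1), (7,G1,2), (11,G3,3), (14,G2,4), (15,G1,5), (16,G1,6), (18,G2,7), (19,G3,8), (21,G2,9), (23,G1,10.5), (23,G2,10.5), (24,G3,12)
Step 2: Sum ranks within each group.
R_1 = 23.5 (n_1 = 4)
R_2 = 30.5 (n_2 = 4)
R_3 = 24 (n_3 = 4)
Step 3: H = 12/(N(N+1)) * sum(R_i^2/n_i) - 3(N+1)
     = 12/(12*13) * (23.5^2/4 + 30.5^2/4 + 24^2/4) - 3*13
     = 0.076923 * 514.625 - 39
     = 0.586538.
Step 4: Ties present; correction factor C = 1 - 6/(12^3 - 12) = 0.996503. Corrected H = 0.586538 / 0.996503 = 0.588596.
Step 5: Under H0, H ~ chi^2(2); p-value = 0.745054.
Step 6: alpha = 0.1. fail to reject H0.

H = 0.5886, df = 2, p = 0.745054, fail to reject H0.


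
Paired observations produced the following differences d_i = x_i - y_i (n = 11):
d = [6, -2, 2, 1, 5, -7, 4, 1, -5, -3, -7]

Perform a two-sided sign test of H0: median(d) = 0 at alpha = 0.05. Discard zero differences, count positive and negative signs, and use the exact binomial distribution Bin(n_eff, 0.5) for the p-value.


Step 1: Discard zero differences. Original n = 11; n_eff = number of nonzero differences = 11.
Nonzero differences (with sign): +6, -2, +2, +1, +5, -7, +4, +1, -5, -3, -7
Step 2: Count signs: positive = 6, negative = 5.
Step 3: Under H0: P(positive) = 0.5, so the number of positives S ~ Bin(11, 0.5).
Step 4: Two-sided exact p-value = sum of Bin(11,0.5) probabilities at or below the observed probability = 1.000000.
Step 5: alpha = 0.05. fail to reject H0.

n_eff = 11, pos = 6, neg = 5, p = 1.000000, fail to reject H0.


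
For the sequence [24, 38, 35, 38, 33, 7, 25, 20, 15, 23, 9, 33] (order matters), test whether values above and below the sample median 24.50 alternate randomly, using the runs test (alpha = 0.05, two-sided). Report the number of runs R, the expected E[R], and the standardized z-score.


Step 1: Compute median = 24.50; label A = above, B = below.
Labels in order: BAAAABABBBBA  (n_A = 6, n_B = 6)
Step 2: Count runs R = 6.
Step 3: Under H0 (random ordering), E[R] = 2*n_A*n_B/(n_A+n_B) + 1 = 2*6*6/12 + 1 = 7.0000.
        Var[R] = 2*n_A*n_B*(2*n_A*n_B - n_A - n_B) / ((n_A+n_B)^2 * (n_A+n_B-1)) = 4320/1584 = 2.7273.
        SD[R] = 1.6514.
Step 4: Continuity-corrected z = (R + 0.5 - E[R]) / SD[R] = (6 + 0.5 - 7.0000) / 1.6514 = -0.3028.
Step 5: Two-sided p-value via normal approximation = 2*(1 - Phi(|z|)) = 0.762069.
Step 6: alpha = 0.05. fail to reject H0.

R = 6, z = -0.3028, p = 0.762069, fail to reject H0.


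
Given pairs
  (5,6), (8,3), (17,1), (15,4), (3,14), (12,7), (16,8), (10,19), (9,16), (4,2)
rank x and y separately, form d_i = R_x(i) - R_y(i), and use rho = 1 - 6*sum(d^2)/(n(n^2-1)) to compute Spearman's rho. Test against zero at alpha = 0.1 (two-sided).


Step 1: Rank x and y separately (midranks; no ties here).
rank(x): 5->3, 8->4, 17->10, 15->8, 3->1, 12->7, 16->9, 10->6, 9->5, 4->2
rank(y): 6->5, 3->3, 1->1, 4->4, 14->8, 7->6, 8->7, 19->10, 16->9, 2->2
Step 2: d_i = R_x(i) - R_y(i); compute d_i^2.
  (3-5)^2=4, (4-3)^2=1, (10-1)^2=81, (8-4)^2=16, (1-8)^2=49, (7-6)^2=1, (9-7)^2=4, (6-10)^2=16, (5-9)^2=16, (2-2)^2=0
sum(d^2) = 188.
Step 3: rho = 1 - 6*188 / (10*(10^2 - 1)) = 1 - 1128/990 = -0.139394.
Step 4: Under H0, t = rho * sqrt((n-2)/(1-rho^2)) = -0.3982 ~ t(8).
Step 5: Two-sided p-value from the t-distribution with 8 df = 0.700932.
Step 6: alpha = 0.1. fail to reject H0.

rho = -0.1394, p = 0.700932, fail to reject H0 at alpha = 0.1.


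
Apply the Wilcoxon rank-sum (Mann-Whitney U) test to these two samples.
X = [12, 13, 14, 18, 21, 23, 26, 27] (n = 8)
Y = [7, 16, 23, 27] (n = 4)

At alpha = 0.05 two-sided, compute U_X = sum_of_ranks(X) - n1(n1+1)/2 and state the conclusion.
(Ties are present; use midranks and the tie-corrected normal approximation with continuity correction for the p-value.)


Step 1: Combine and sort all 12 observations; assign midranks.
sorted (value, group): (7,Y), (12,X), (13,X), (14,X), (16,Y), (18,X), (21,X), (23,X), (23,Y), (26,X), (27,X), (27,Y)
ranks: 7->1, 12->2, 13->3, 14->4, 16->5, 18->6, 21->7, 23->8.5, 23->8.5, 26->10, 27->11.5, 27->11.5
Step 2: Rank sum for X: R1 = 2 + 3 + 4 + 6 + 7 + 8.5 + 10 + 11.5 = 52.
Step 3: U_X = R1 - n1(n1+1)/2 = 52 - 8*9/2 = 52 - 36 = 16.
       U_Y = n1*n2 - U_X = 32 - 16 = 16.
Step 4: Ties are present, so use the tie-corrected normal approximation (with continuity correction) for the p-value.
Step 5: p-value = 1.000000; compare to alpha = 0.05. fail to reject H0.

U_X = 16, p = 1.000000, fail to reject H0 at alpha = 0.05.


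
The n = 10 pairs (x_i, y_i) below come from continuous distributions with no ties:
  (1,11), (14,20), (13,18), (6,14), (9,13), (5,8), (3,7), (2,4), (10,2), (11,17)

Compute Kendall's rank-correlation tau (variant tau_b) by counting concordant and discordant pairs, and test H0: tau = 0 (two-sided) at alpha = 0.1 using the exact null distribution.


Step 1: Enumerate the 45 unordered pairs (i,j) with i<j and classify each by sign(x_j-x_i) * sign(y_j-y_i).
  (1,2):dx=+13,dy=+9->C; (1,3):dx=+12,dy=+7->C; (1,4):dx=+5,dy=+3->C; (1,5):dx=+8,dy=+2->C
  (1,6):dx=+4,dy=-3->D; (1,7):dx=+2,dy=-4->D; (1,8):dx=+1,dy=-7->D; (1,9):dx=+9,dy=-9->D
  (1,10):dx=+10,dy=+6->C; (2,3):dx=-1,dy=-2->C; (2,4):dx=-8,dy=-6->C; (2,5):dx=-5,dy=-7->C
  (2,6):dx=-9,dy=-12->C; (2,7):dx=-11,dy=-13->C; (2,8):dx=-12,dy=-16->C; (2,9):dx=-4,dy=-18->C
  (2,10):dx=-3,dy=-3->C; (3,4):dx=-7,dy=-4->C; (3,5):dx=-4,dy=-5->C; (3,6):dx=-8,dy=-10->C
  (3,7):dx=-10,dy=-11->C; (3,8):dx=-11,dy=-14->C; (3,9):dx=-3,dy=-16->C; (3,10):dx=-2,dy=-1->C
  (4,5):dx=+3,dy=-1->D; (4,6):dx=-1,dy=-6->C; (4,7):dx=-3,dy=-7->C; (4,8):dx=-4,dy=-10->C
  (4,9):dx=+4,dy=-12->D; (4,10):dx=+5,dy=+3->C; (5,6):dx=-4,dy=-5->C; (5,7):dx=-6,dy=-6->C
  (5,8):dx=-7,dy=-9->C; (5,9):dx=+1,dy=-11->D; (5,10):dx=+2,dy=+4->C; (6,7):dx=-2,dy=-1->C
  (6,8):dx=-3,dy=-4->C; (6,9):dx=+5,dy=-6->D; (6,10):dx=+6,dy=+9->C; (7,8):dx=-1,dy=-3->C
  (7,9):dx=+7,dy=-5->D; (7,10):dx=+8,dy=+10->C; (8,9):dx=+8,dy=-2->D; (8,10):dx=+9,dy=+13->C
  (9,10):dx=+1,dy=+15->C
Step 2: C = 35, D = 10, total pairs = 45.
Step 3: tau = (C - D)/(n(n-1)/2) = (35 - 10)/45 = 0.555556.
Step 4: Exact two-sided p-value (enumerate n! = 3628800 permutations of y under H0): p = 0.028609.
Step 5: alpha = 0.1. reject H0.

tau_b = 0.5556 (C=35, D=10), p = 0.028609, reject H0.


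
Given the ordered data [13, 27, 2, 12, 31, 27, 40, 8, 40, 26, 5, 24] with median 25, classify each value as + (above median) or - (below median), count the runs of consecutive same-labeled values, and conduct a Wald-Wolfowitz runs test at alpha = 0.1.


Step 1: Compute median = 25; label A = above, B = below.
Labels in order: BABBAAABAABB  (n_A = 6, n_B = 6)
Step 2: Count runs R = 7.
Step 3: Under H0 (random ordering), E[R] = 2*n_A*n_B/(n_A+n_B) + 1 = 2*6*6/12 + 1 = 7.0000.
        Var[R] = 2*n_A*n_B*(2*n_A*n_B - n_A - n_B) / ((n_A+n_B)^2 * (n_A+n_B-1)) = 4320/1584 = 2.7273.
        SD[R] = 1.6514.
Step 4: R = E[R], so z = 0 with no continuity correction.
Step 5: Two-sided p-value via normal approximation = 2*(1 - Phi(|z|)) = 1.000000.
Step 6: alpha = 0.1. fail to reject H0.

R = 7, z = 0.0000, p = 1.000000, fail to reject H0.


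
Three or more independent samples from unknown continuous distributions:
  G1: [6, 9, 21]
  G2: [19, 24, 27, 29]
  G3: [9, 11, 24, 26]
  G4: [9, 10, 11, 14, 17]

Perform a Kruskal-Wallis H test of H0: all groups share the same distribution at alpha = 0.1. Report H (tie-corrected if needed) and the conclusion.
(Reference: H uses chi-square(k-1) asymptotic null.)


Step 1: Combine all N = 16 observations and assign midranks.
sorted (value, group, rank): (6,G1,1), (9,G1,3), (9,G3,3), (9,G4,3), (10,G4,5), (11,G3,6.5), (11,G4,6.5), (14,G4,8), (17,G4,9), (19,G2,10), (21,G1,11), (24,G2,12.5), (24,G3,12.5), (26,G3,14), (27,G2,15), (29,G2,16)
Step 2: Sum ranks within each group.
R_1 = 15 (n_1 = 3)
R_2 = 53.5 (n_2 = 4)
R_3 = 36 (n_3 = 4)
R_4 = 31.5 (n_4 = 5)
Step 3: H = 12/(N(N+1)) * sum(R_i^2/n_i) - 3(N+1)
     = 12/(16*17) * (15^2/3 + 53.5^2/4 + 36^2/4 + 31.5^2/5) - 3*17
     = 0.044118 * 1313.01 - 51
     = 6.927022.
Step 4: Ties present; correction factor C = 1 - 36/(16^3 - 16) = 0.991176. Corrected H = 6.927022 / 0.991176 = 6.988687.
Step 5: Under H0, H ~ chi^2(3); p-value = 0.072259.
Step 6: alpha = 0.1. reject H0.

H = 6.9887, df = 3, p = 0.072259, reject H0.


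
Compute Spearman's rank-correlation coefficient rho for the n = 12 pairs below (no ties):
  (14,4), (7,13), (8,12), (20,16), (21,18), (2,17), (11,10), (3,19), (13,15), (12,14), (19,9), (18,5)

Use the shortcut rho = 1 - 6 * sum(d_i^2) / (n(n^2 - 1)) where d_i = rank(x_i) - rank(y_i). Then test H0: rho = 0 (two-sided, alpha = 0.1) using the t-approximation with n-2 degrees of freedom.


Step 1: Rank x and y separately (midranks; no ties here).
rank(x): 14->8, 7->3, 8->4, 20->11, 21->12, 2->1, 11->5, 3->2, 13->7, 12->6, 19->10, 18->9
rank(y): 4->1, 13->6, 12->5, 16->9, 18->11, 17->10, 10->4, 19->12, 15->8, 14->7, 9->3, 5->2
Step 2: d_i = R_x(i) - R_y(i); compute d_i^2.
  (8-1)^2=49, (3-6)^2=9, (4-5)^2=1, (11-9)^2=4, (12-11)^2=1, (1-10)^2=81, (5-4)^2=1, (2-12)^2=100, (7-8)^2=1, (6-7)^2=1, (10-3)^2=49, (9-2)^2=49
sum(d^2) = 346.
Step 3: rho = 1 - 6*346 / (12*(12^2 - 1)) = 1 - 2076/1716 = -0.209790.
Step 4: Under H0, t = rho * sqrt((n-2)/(1-rho^2)) = -0.6785 ~ t(10).
Step 5: Two-sided p-value from the t-distribution with 10 df = 0.512841.
Step 6: alpha = 0.1. fail to reject H0.

rho = -0.2098, p = 0.512841, fail to reject H0 at alpha = 0.1.


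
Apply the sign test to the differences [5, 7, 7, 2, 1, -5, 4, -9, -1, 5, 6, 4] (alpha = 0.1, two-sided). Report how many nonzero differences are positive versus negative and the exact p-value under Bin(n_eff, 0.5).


Step 1: Discard zero differences. Original n = 12; n_eff = number of nonzero differences = 12.
Nonzero differences (with sign): +5, +7, +7, +2, +1, -5, +4, -9, -1, +5, +6, +4
Step 2: Count signs: positive = 9, negative = 3.
Step 3: Under H0: P(positive) = 0.5, so the number of positives S ~ Bin(12, 0.5).
Step 4: Two-sided exact p-value = sum of Bin(12,0.5) probabilities at or below the observed probability = 0.145996.
Step 5: alpha = 0.1. fail to reject H0.

n_eff = 12, pos = 9, neg = 3, p = 0.145996, fail to reject H0.


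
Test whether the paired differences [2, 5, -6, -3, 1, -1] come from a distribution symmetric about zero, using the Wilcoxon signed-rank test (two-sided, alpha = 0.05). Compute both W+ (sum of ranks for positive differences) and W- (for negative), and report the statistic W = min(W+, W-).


Step 1: Drop any zero differences (none here) and take |d_i|.
|d| = [2, 5, 6, 3, 1, 1]
Step 2: Midrank |d_i| (ties get averaged ranks).
ranks: |2|->3, |5|->5, |6|->6, |3|->4, |1|->1.5, |1|->1.5
Step 3: Attach original signs; sum ranks with positive sign and with negative sign.
W+ = 3 + 5 + 1.5 = 9.5
W- = 6 + 4 + 1.5 = 11.5
(Check: W+ + W- = 21 should equal n(n+1)/2 = 21.)
Step 4: Test statistic W = min(W+, W-) = 9.5.
Step 5: Ties in |d|, so use the tie-corrected normal approximation.
        E[W] = n(n+1)/4 = 6*7/4 = 10.5.
        Tie groups: |d|=1 (t=2); sum(t^3 - t) = 6.
        Var[W] = n(n+1)(2n+1)/24 - sum(t^3-t)/48 = 546/24 - 6/48 = 22.625.
        z = (W - E[W]) / sqrt(Var[W]) = (9.5 - 10.5) / 4.7566 = -0.2102.
        Two-sided p = 2*Phi(z) = 0.833484.
Step 6: alpha = 0.05. fail to reject H0.

W+ = 9.5, W- = 11.5, W = min = 9.5, p = 0.833484, fail to reject H0.


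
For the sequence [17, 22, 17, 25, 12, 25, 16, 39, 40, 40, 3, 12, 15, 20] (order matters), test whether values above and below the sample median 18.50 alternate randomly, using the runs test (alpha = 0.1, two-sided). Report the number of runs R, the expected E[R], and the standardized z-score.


Step 1: Compute median = 18.50; label A = above, B = below.
Labels in order: BABABABAAABBBA  (n_A = 7, n_B = 7)
Step 2: Count runs R = 10.
Step 3: Under H0 (random ordering), E[R] = 2*n_A*n_B/(n_A+n_B) + 1 = 2*7*7/14 + 1 = 8.0000.
        Var[R] = 2*n_A*n_B*(2*n_A*n_B - n_A - n_B) / ((n_A+n_B)^2 * (n_A+n_B-1)) = 8232/2548 = 3.2308.
        SD[R] = 1.7974.
Step 4: Continuity-corrected z = (R - 0.5 - E[R]) / SD[R] = (10 - 0.5 - 8.0000) / 1.7974 = 0.8345.
Step 5: Two-sided p-value via normal approximation = 2*(1 - Phi(|z|)) = 0.403986.
Step 6: alpha = 0.1. fail to reject H0.

R = 10, z = 0.8345, p = 0.403986, fail to reject H0.


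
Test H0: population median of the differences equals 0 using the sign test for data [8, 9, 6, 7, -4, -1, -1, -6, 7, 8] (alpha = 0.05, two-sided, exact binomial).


Step 1: Discard zero differences. Original n = 10; n_eff = number of nonzero differences = 10.
Nonzero differences (with sign): +8, +9, +6, +7, -4, -1, -1, -6, +7, +8
Step 2: Count signs: positive = 6, negative = 4.
Step 3: Under H0: P(positive) = 0.5, so the number of positives S ~ Bin(10, 0.5).
Step 4: Two-sided exact p-value = sum of Bin(10,0.5) probabilities at or below the observed probability = 0.753906.
Step 5: alpha = 0.05. fail to reject H0.

n_eff = 10, pos = 6, neg = 4, p = 0.753906, fail to reject H0.


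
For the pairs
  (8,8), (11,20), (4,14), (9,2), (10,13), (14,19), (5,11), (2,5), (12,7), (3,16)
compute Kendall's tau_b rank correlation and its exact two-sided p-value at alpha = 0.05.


Step 1: Enumerate the 45 unordered pairs (i,j) with i<j and classify each by sign(x_j-x_i) * sign(y_j-y_i).
  (1,2):dx=+3,dy=+12->C; (1,3):dx=-4,dy=+6->D; (1,4):dx=+1,dy=-6->D; (1,5):dx=+2,dy=+5->C
  (1,6):dx=+6,dy=+11->C; (1,7):dx=-3,dy=+3->D; (1,8):dx=-6,dy=-3->C; (1,9):dx=+4,dy=-1->D
  (1,10):dx=-5,dy=+8->D; (2,3):dx=-7,dy=-6->C; (2,4):dx=-2,dy=-18->C; (2,5):dx=-1,dy=-7->C
  (2,6):dx=+3,dy=-1->D; (2,7):dx=-6,dy=-9->C; (2,8):dx=-9,dy=-15->C; (2,9):dx=+1,dy=-13->D
  (2,10):dx=-8,dy=-4->C; (3,4):dx=+5,dy=-12->D; (3,5):dx=+6,dy=-1->D; (3,6):dx=+10,dy=+5->C
  (3,7):dx=+1,dy=-3->D; (3,8):dx=-2,dy=-9->C; (3,9):dx=+8,dy=-7->D; (3,10):dx=-1,dy=+2->D
  (4,5):dx=+1,dy=+11->C; (4,6):dx=+5,dy=+17->C; (4,7):dx=-4,dy=+9->D; (4,8):dx=-7,dy=+3->D
  (4,9):dx=+3,dy=+5->C; (4,10):dx=-6,dy=+14->D; (5,6):dx=+4,dy=+6->C; (5,7):dx=-5,dy=-2->C
  (5,8):dx=-8,dy=-8->C; (5,9):dx=+2,dy=-6->D; (5,10):dx=-7,dy=+3->D; (6,7):dx=-9,dy=-8->C
  (6,8):dx=-12,dy=-14->C; (6,9):dx=-2,dy=-12->C; (6,10):dx=-11,dy=-3->C; (7,8):dx=-3,dy=-6->C
  (7,9):dx=+7,dy=-4->D; (7,10):dx=-2,dy=+5->D; (8,9):dx=+10,dy=+2->C; (8,10):dx=+1,dy=+11->C
  (9,10):dx=-9,dy=+9->D
Step 2: C = 25, D = 20, total pairs = 45.
Step 3: tau = (C - D)/(n(n-1)/2) = (25 - 20)/45 = 0.111111.
Step 4: Exact two-sided p-value (enumerate n! = 3628800 permutations of y under H0): p = 0.727490.
Step 5: alpha = 0.05. fail to reject H0.

tau_b = 0.1111 (C=25, D=20), p = 0.727490, fail to reject H0.


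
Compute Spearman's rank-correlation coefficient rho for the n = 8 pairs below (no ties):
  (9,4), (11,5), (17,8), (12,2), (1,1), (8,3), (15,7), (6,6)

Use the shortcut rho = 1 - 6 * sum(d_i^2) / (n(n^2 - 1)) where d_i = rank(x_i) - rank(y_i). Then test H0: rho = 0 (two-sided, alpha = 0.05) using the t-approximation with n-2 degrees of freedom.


Step 1: Rank x and y separately (midranks; no ties here).
rank(x): 9->4, 11->5, 17->8, 12->6, 1->1, 8->3, 15->7, 6->2
rank(y): 4->4, 5->5, 8->8, 2->2, 1->1, 3->3, 7->7, 6->6
Step 2: d_i = R_x(i) - R_y(i); compute d_i^2.
  (4-4)^2=0, (5-5)^2=0, (8-8)^2=0, (6-2)^2=16, (1-1)^2=0, (3-3)^2=0, (7-7)^2=0, (2-6)^2=16
sum(d^2) = 32.
Step 3: rho = 1 - 6*32 / (8*(8^2 - 1)) = 1 - 192/504 = 0.619048.
Step 4: Under H0, t = rho * sqrt((n-2)/(1-rho^2)) = 1.9308 ~ t(6).
Step 5: Two-sided p-value from the t-distribution with 6 df = 0.101733.
Step 6: alpha = 0.05. fail to reject H0.

rho = 0.6190, p = 0.101733, fail to reject H0 at alpha = 0.05.


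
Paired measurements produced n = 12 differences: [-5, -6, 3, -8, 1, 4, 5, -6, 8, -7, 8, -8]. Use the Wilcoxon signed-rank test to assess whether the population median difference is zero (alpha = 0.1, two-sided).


Step 1: Drop any zero differences (none here) and take |d_i|.
|d| = [5, 6, 3, 8, 1, 4, 5, 6, 8, 7, 8, 8]
Step 2: Midrank |d_i| (ties get averaged ranks).
ranks: |5|->4.5, |6|->6.5, |3|->2, |8|->10.5, |1|->1, |4|->3, |5|->4.5, |6|->6.5, |8|->10.5, |7|->8, |8|->10.5, |8|->10.5
Step 3: Attach original signs; sum ranks with positive sign and with negative sign.
W+ = 2 + 1 + 3 + 4.5 + 10.5 + 10.5 = 31.5
W- = 4.5 + 6.5 + 10.5 + 6.5 + 8 + 10.5 = 46.5
(Check: W+ + W- = 78 should equal n(n+1)/2 = 78.)
Step 4: Test statistic W = min(W+, W-) = 31.5.
Step 5: Ties in |d|, so use the tie-corrected normal approximation.
        E[W] = n(n+1)/4 = 12*13/4 = 39.
        Tie groups: |d|=5 (t=2), |d|=6 (t=2), |d|=8 (t=4); sum(t^3 - t) = 72.
        Var[W] = n(n+1)(2n+1)/24 - sum(t^3-t)/48 = 3900/24 - 72/48 = 161.
        z = (W - E[W]) / sqrt(Var[W]) = (31.5 - 39) / 12.6886 = -0.5911.
        Two-sided p = 2*Phi(z) = 0.554465.
Step 6: alpha = 0.1. fail to reject H0.

W+ = 31.5, W- = 46.5, W = min = 31.5, p = 0.554465, fail to reject H0.


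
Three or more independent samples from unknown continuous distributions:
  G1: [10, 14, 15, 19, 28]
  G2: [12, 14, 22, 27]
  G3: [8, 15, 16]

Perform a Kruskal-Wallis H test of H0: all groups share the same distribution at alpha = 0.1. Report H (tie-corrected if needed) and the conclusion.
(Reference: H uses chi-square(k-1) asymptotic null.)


Step 1: Combine all N = 12 observations and assign midranks.
sorted (value, group, rank): (8,G3,1), (10,G1,2), (12,G2,3), (14,G1,4.5), (14,G2,4.5), (15,G1,6.5), (15,G3,6.5), (16,G3,8), (19,G1,9), (22,G2,10), (27,G2,11), (28,G1,12)
Step 2: Sum ranks within each group.
R_1 = 34 (n_1 = 5)
R_2 = 28.5 (n_2 = 4)
R_3 = 15.5 (n_3 = 3)
Step 3: H = 12/(N(N+1)) * sum(R_i^2/n_i) - 3(N+1)
     = 12/(12*13) * (34^2/5 + 28.5^2/4 + 15.5^2/3) - 3*13
     = 0.076923 * 514.346 - 39
     = 0.565064.
Step 4: Ties present; correction factor C = 1 - 12/(12^3 - 12) = 0.993007. Corrected H = 0.565064 / 0.993007 = 0.569043.
Step 5: Under H0, H ~ chi^2(2); p-value = 0.752374.
Step 6: alpha = 0.1. fail to reject H0.

H = 0.5690, df = 2, p = 0.752374, fail to reject H0.


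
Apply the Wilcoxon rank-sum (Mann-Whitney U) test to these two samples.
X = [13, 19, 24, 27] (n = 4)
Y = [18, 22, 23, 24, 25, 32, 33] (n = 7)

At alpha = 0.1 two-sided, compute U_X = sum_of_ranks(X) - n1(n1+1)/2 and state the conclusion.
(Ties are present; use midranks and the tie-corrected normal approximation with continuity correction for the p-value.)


Step 1: Combine and sort all 11 observations; assign midranks.
sorted (value, group): (13,X), (18,Y), (19,X), (22,Y), (23,Y), (24,X), (24,Y), (25,Y), (27,X), (32,Y), (33,Y)
ranks: 13->1, 18->2, 19->3, 22->4, 23->5, 24->6.5, 24->6.5, 25->8, 27->9, 32->10, 33->11
Step 2: Rank sum for X: R1 = 1 + 3 + 6.5 + 9 = 19.5.
Step 3: U_X = R1 - n1(n1+1)/2 = 19.5 - 4*5/2 = 19.5 - 10 = 9.5.
       U_Y = n1*n2 - U_X = 28 - 9.5 = 18.5.
Step 4: Ties are present, so use the tie-corrected normal approximation (with continuity correction) for the p-value.
Step 5: p-value = 0.448659; compare to alpha = 0.1. fail to reject H0.

U_X = 9.5, p = 0.448659, fail to reject H0 at alpha = 0.1.


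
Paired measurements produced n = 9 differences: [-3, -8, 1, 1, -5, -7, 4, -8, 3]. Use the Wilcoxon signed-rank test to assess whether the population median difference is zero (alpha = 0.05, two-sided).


Step 1: Drop any zero differences (none here) and take |d_i|.
|d| = [3, 8, 1, 1, 5, 7, 4, 8, 3]
Step 2: Midrank |d_i| (ties get averaged ranks).
ranks: |3|->3.5, |8|->8.5, |1|->1.5, |1|->1.5, |5|->6, |7|->7, |4|->5, |8|->8.5, |3|->3.5
Step 3: Attach original signs; sum ranks with positive sign and with negative sign.
W+ = 1.5 + 1.5 + 5 + 3.5 = 11.5
W- = 3.5 + 8.5 + 6 + 7 + 8.5 = 33.5
(Check: W+ + W- = 45 should equal n(n+1)/2 = 45.)
Step 4: Test statistic W = min(W+, W-) = 11.5.
Step 5: Ties in |d|, so use the tie-corrected normal approximation.
        E[W] = n(n+1)/4 = 9*10/4 = 22.5.
        Tie groups: |d|=1 (t=2), |d|=3 (t=2), |d|=8 (t=2); sum(t^3 - t) = 18.
        Var[W] = n(n+1)(2n+1)/24 - sum(t^3-t)/48 = 1710/24 - 18/48 = 70.875.
        z = (W - E[W]) / sqrt(Var[W]) = (11.5 - 22.5) / 8.4187 = -1.3066.
        Two-sided p = 2*Phi(z) = 0.191345.
Step 6: alpha = 0.05. fail to reject H0.

W+ = 11.5, W- = 33.5, W = min = 11.5, p = 0.191345, fail to reject H0.


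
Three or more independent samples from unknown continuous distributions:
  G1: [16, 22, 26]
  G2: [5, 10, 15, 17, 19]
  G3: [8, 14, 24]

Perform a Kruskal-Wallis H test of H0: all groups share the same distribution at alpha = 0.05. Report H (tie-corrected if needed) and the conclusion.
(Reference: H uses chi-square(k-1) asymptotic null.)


Step 1: Combine all N = 11 observations and assign midranks.
sorted (value, group, rank): (5,G2,1), (8,G3,2), (10,G2,3), (14,G3,4), (15,G2,5), (16,G1,6), (17,G2,7), (19,G2,8), (22,G1,9), (24,G3,10), (26,G1,11)
Step 2: Sum ranks within each group.
R_1 = 26 (n_1 = 3)
R_2 = 24 (n_2 = 5)
R_3 = 16 (n_3 = 3)
Step 3: H = 12/(N(N+1)) * sum(R_i^2/n_i) - 3(N+1)
     = 12/(11*12) * (26^2/3 + 24^2/5 + 16^2/3) - 3*12
     = 0.090909 * 425.867 - 36
     = 2.715152.
Step 4: No ties, so H is used without correction.
Step 5: Under H0, H ~ chi^2(2); p-value = 0.257284.
Step 6: alpha = 0.05. fail to reject H0.

H = 2.7152, df = 2, p = 0.257284, fail to reject H0.
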